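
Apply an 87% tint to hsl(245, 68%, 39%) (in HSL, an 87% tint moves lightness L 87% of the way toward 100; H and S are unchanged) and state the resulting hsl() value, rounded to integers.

hsl(245, 68%, 92%)

L moves 87% from 39 toward 100: 39 + 53.07 = 92.07 → 92.
H and S are unchanged.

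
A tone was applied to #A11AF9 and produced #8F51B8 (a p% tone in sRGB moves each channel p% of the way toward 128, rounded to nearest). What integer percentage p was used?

#A11AF9 is rgb(161, 26, 249); #8F51B8 is rgb(143, 81, 184).
On the B channel (widest range): 184 ≈ 249 + (p/100)(128 − 249), so p ≈ 100×(184 − 249)/(128 − 249) = -6500/-121 = 53.72.
p = 54 reproduces all three channels after rounding.

54%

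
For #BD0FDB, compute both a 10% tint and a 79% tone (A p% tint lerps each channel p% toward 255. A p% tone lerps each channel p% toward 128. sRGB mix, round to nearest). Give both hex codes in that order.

#BD0FDB is rgb(189, 15, 219).
10% tint:
  R: 189 + 0.1×(255−189) = 189 + 6.6 = 195.6 → 196
  G: 15 + 0.1×(255−15) = 15 + 24 = 39 → 39
  B: 219 + 0.1×(255−219) = 219 + 3.6 = 222.6 → 223
  → #C427DF
79% tone:
  R: 189 − 48.19 = 140.81 → 141
  G: 15 + 0.79×(128−15) = 15 + 89.27 = 104.27 → 104
  B: 219 + 0.79×(128−219) = 219 − 71.89 = 147.11 → 147
  → #8D6893

#C427DF, #8D6893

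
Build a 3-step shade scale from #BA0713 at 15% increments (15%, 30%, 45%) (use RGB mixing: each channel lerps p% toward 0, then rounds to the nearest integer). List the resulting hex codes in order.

#9E0610, #82050D, #66040A

#BA0713 is rgb(186, 7, 19).
15%: (186 − 27.9 = 158.1→158, 7 − 1.05 = 5.95→6, 19 − 2.85 = 16.15→16) → #9E0610
30%: (186 − 55.8 = 130.2→130, 7 − 2.1 = 4.9→5, 19 − 5.7 = 13.3→13) → #82050D
45%: (186 − 83.7 = 102.3→102, 7 − 3.15 = 3.85→4, 19 − 8.55 = 10.45→10) → #66040A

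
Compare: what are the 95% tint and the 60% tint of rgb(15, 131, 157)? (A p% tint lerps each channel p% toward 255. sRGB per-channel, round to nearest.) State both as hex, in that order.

95% tint:
  R: 15 + 0.95×(255−15) = 15 + 228 = 243 → 243
  G: 131 + 117.8 = 248.8 → 249
  B: 157 + 0.95×(255−157) = 157 + 93.1 = 250.1 → 250
  → #F3F9FA
60% tint:
  R: 15 + 0.6×(255−15) = 15 + 144 = 159 → 159
  G: 131 + 0.6×(255−131) = 131 + 74.4 = 205.4 → 205
  B: 157 + 58.8 = 215.8 → 216
  → #9FCDD8

#F3F9FA, #9FCDD8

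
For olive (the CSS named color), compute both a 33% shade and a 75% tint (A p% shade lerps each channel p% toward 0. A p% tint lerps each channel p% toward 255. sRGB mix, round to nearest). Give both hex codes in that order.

#565600, #DFDFBF

CSS olive is rgb(128, 128, 0).
33% shade:
  R: 128 + 0.33×(0−128) = 128 − 42.24 = 85.76 → 86
  G: 128 + 0.33×(0−128) = 128 − 42.24 = 85.76 → 86
  B: 0 + 0.33×(0−0) = 0 + 0 = 0 → 0
  → #565600
75% tint:
  R: 128 + 95.25 = 223.25 → 223
  G: 128 + 0.75×(255−128) = 128 + 95.25 = 223.25 → 223
  B: 0 + 191.25 = 191.25 → 191
  → #DFDFBF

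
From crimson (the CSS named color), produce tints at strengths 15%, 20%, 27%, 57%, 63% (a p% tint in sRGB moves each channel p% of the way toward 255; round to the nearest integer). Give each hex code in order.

CSS crimson is rgb(220, 20, 60).
15%: (220 + 5.25 = 225.25→225, 20 + 35.25 = 55.25→55, 60 + 29.25 = 89.25→89) → #e13759
20%: (220 + 7 = 227→227, 20 + 47 = 67→67, 60 + 39 = 99→99) → #e34363
27%: (220 + 9.45 = 229.45→229, 20 + 63.45 = 83.45→83, 60 + 52.65 = 112.65→113) → #e55371
57%: (220 + 19.95 = 239.95→240, 20 + 133.95 = 153.95→154, 60 + 111.15 = 171.15→171) → #f09aab
63%: (220 + 22.05 = 242.05→242, 20 + 148.05 = 168.05→168, 60 + 122.85 = 182.85→183) → #f2a8b7

#e13759, #e34363, #e55371, #f09aab, #f2a8b7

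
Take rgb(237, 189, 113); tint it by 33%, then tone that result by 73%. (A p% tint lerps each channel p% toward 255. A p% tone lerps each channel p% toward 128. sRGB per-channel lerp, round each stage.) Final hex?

#9F9689

Lerp each channel 33% toward 255:
  R: 237 + 5.94 = 242.94 → 243
  G: 189 + 0.33×(255−189) = 189 + 21.78 = 210.78 → 211
  B: 113 + 0.33×(255−113) = 113 + 46.86 = 159.86 → 160
After the tint: rgb(243, 211, 160) = #F3D3A0.
Lerp each channel 73% toward 128:
  R: 243 + 0.73×(128−243) = 243 − 83.95 = 159.05 → 159
  G: 211 + 0.73×(128−211) = 211 − 60.59 = 150.41 → 150
  B: 160 + 0.73×(128−160) = 160 − 23.36 = 136.64 → 137
rgb(159, 150, 137) = #9F9689.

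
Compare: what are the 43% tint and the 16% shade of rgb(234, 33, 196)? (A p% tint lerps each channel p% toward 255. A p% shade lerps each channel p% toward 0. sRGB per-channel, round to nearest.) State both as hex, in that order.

43% tint:
  R: 234 + 9.03 = 243.03 → 243
  G: 33 + 95.46 = 128.46 → 128
  B: 196 + 0.43×(255−196) = 196 + 25.37 = 221.37 → 221
  → #F380DD
16% shade:
  R: 234 − 37.44 = 196.56 → 197
  G: 33 − 5.28 = 27.72 → 28
  B: 196 − 31.36 = 164.64 → 165
  → #C51CA5

#F380DD, #C51CA5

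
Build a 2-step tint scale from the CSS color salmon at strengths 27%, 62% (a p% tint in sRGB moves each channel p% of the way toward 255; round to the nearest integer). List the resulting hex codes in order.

#FBA298, #FDCFC9

CSS salmon is rgb(250, 128, 114).
27%: (250 + 1.35 = 251.35→251, 128 + 34.29 = 162.29→162, 114 + 38.07 = 152.07→152) → #FBA298
62%: (250 + 3.1 = 253.1→253, 128 + 78.74 = 206.74→207, 114 + 87.42 = 201.42→201) → #FDCFC9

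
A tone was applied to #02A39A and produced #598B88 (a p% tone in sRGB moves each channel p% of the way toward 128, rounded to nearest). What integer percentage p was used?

#02A39A is rgb(2, 163, 154); #598B88 is rgb(89, 139, 136).
On the R channel (widest range): 89 ≈ 2 + (p/100)(128 − 2), so p ≈ 100×(89 − 2)/(128 − 2) = 8700/126 = 69.05.
p = 69 reproduces all three channels after rounding.

69%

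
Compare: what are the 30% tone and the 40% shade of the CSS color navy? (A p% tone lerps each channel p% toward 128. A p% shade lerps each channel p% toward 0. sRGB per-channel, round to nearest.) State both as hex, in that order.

CSS navy is rgb(0, 0, 128).
30% tone:
  R: 0 + 38.4 = 38.4 → 38
  G: 0 + 0.3×(128−0) = 0 + 38.4 = 38.4 → 38
  B: 128 + 0.3×(128−128) = 128 + 0 = 128 → 128
  → #262680
40% shade:
  R: 0 + 0 = 0 → 0
  G: 0 + 0 = 0 → 0
  B: 128 − 51.2 = 76.8 → 77
  → #00004d

#262680, #00004d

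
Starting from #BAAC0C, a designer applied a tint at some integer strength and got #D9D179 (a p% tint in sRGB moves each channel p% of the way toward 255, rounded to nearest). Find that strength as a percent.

#BAAC0C is rgb(186, 172, 12); #D9D179 is rgb(217, 209, 121).
On the B channel (widest range): 121 ≈ 12 + (p/100)(255 − 12), so p ≈ 100×(121 − 12)/(255 − 12) = 10900/243 = 44.86.
p = 45 reproduces all three channels after rounding.

45%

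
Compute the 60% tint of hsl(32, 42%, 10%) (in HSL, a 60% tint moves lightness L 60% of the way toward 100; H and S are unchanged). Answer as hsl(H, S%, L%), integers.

L moves 60% from 10 toward 100: 10 + 54 = 64 → 64.
H and S are unchanged.

hsl(32, 42%, 64%)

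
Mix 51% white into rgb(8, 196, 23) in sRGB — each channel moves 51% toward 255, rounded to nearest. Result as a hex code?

#86E28D

Per channel, c → c + 0.51(255 − c):
  R: 8 + 125.97 = 133.97 → 134
  G: 196 + 0.51×(255−196) = 196 + 30.09 = 226.09 → 226
  B: 23 + 0.51×(255−23) = 23 + 118.32 = 141.32 → 141
rgb(134, 226, 141) = #86E28D.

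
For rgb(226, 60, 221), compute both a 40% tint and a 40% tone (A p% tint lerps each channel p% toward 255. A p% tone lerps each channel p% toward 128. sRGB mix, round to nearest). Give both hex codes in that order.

#EE8AEB, #BB57B8

40% tint:
  R: 226 + 0.4×(255−226) = 226 + 11.6 = 237.6 → 238
  G: 60 + 0.4×(255−60) = 60 + 78 = 138 → 138
  B: 221 + 13.6 = 234.6 → 235
  → #EE8AEB
40% tone:
  R: 226 − 39.2 = 186.8 → 187
  G: 60 + 27.2 = 87.2 → 87
  B: 221 − 37.2 = 183.8 → 184
  → #BB57B8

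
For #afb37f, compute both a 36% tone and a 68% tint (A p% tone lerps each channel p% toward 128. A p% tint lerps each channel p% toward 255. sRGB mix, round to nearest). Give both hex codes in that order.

#9ea17f, #e5e7d6

#afb37f is rgb(175, 179, 127).
36% tone:
  R: 175 + 0.36×(128−175) = 175 − 16.92 = 158.08 → 158
  G: 179 − 18.36 = 160.64 → 161
  B: 127 + 0.36×(128−127) = 127 + 0.36 = 127.36 → 127
  → #9ea17f
68% tint:
  R: 175 + 54.4 = 229.4 → 229
  G: 179 + 0.68×(255−179) = 179 + 51.68 = 230.68 → 231
  B: 127 + 0.68×(255−127) = 127 + 87.04 = 214.04 → 214
  → #e5e7d6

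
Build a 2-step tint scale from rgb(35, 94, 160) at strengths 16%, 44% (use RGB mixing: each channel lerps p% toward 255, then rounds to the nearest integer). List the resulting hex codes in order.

#4678AF, #84A5CA

16%: (35 + 35.2 = 70.2→70, 94 + 25.76 = 119.76→120, 160 + 15.2 = 175.2→175) → #4678AF
44%: (35 + 96.8 = 131.8→132, 94 + 70.84 = 164.84→165, 160 + 41.8 = 201.8→202) → #84A5CA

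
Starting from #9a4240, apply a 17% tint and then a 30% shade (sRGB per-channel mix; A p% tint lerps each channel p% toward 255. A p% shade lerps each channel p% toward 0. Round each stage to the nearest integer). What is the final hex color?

#9a4240 is rgb(154, 66, 64).
A 17% tint moves each channel 17% toward 255:
  R: 154 + 0.17×(255−154) = 154 + 17.17 = 171.17 → 171
  G: 66 + 0.17×(255−66) = 66 + 32.13 = 98.13 → 98
  B: 64 + 0.17×(255−64) = 64 + 32.47 = 96.47 → 96
After the tint: rgb(171, 98, 96) = #ab6260.
Lerp each channel 30% toward 0:
  R: 171 + 0.3×(0−171) = 171 − 51.3 = 119.7 → 120
  G: 98 − 29.4 = 68.6 → 69
  B: 96 + 0.3×(0−96) = 96 − 28.8 = 67.2 → 67
rgb(120, 69, 67) = #784543.

#784543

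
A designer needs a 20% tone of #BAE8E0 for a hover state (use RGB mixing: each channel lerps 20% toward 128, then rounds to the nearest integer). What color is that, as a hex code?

#AED3CD

#BAE8E0 is rgb(186, 232, 224).
Lerp each channel 20% toward 128:
  R: 186 − 11.6 = 174.4 → 174
  G: 232 + 0.2×(128−232) = 232 − 20.8 = 211.2 → 211
  B: 224 + 0.2×(128−224) = 224 − 19.2 = 204.8 → 205
rgb(174, 211, 205) = #AED3CD.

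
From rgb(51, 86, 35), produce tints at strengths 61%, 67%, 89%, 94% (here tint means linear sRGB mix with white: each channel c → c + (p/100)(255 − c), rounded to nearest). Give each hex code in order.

#AFBDA9, #BCC7B6, #E9ECE7, #F3F5F2

61%: (51 + 124.44 = 175.44→175, 86 + 103.09 = 189.09→189, 35 + 134.2 = 169.2→169) → #AFBDA9
67%: (51 + 136.68 = 187.68→188, 86 + 113.23 = 199.23→199, 35 + 147.4 = 182.4→182) → #BCC7B6
89%: (51 + 181.56 = 232.56→233, 86 + 150.41 = 236.41→236, 35 + 195.8 = 230.8→231) → #E9ECE7
94%: (51 + 191.76 = 242.76→243, 86 + 158.86 = 244.86→245, 35 + 206.8 = 241.8→242) → #F3F5F2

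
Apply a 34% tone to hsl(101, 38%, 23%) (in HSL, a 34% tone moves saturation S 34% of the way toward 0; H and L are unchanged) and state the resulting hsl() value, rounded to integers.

hsl(101, 25%, 23%)

S moves 34% from 38 toward 0: 38 − 12.92 = 25.08 → 25.
H and L are unchanged.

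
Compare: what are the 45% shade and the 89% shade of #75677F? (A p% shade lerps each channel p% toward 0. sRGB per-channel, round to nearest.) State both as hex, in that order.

#403946, #0D0B0E

#75677F is rgb(117, 103, 127).
45% shade:
  R: 117 + 0.45×(0−117) = 117 − 52.65 = 64.35 → 64
  G: 103 − 46.35 = 56.65 → 57
  B: 127 + 0.45×(0−127) = 127 − 57.15 = 69.85 → 70
  → #403946
89% shade:
  R: 117 − 104.13 = 12.87 → 13
  G: 103 + 0.89×(0−103) = 103 − 91.67 = 11.33 → 11
  B: 127 − 113.03 = 13.97 → 14
  → #0D0B0E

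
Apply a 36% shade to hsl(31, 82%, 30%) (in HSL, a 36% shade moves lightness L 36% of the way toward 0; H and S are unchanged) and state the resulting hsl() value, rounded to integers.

L moves 36% from 30 toward 0: 30 − 10.8 = 19.2 → 19.
H and S are unchanged.

hsl(31, 82%, 19%)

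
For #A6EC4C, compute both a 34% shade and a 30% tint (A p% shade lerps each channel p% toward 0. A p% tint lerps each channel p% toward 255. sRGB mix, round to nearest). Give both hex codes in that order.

#6E9C32, #C1F282

#A6EC4C is rgb(166, 236, 76).
34% shade:
  R: 166 + 0.34×(0−166) = 166 − 56.44 = 109.56 → 110
  G: 236 + 0.34×(0−236) = 236 − 80.24 = 155.76 → 156
  B: 76 − 25.84 = 50.16 → 50
  → #6E9C32
30% tint:
  R: 166 + 0.3×(255−166) = 166 + 26.7 = 192.7 → 193
  G: 236 + 0.3×(255−236) = 236 + 5.7 = 241.7 → 242
  B: 76 + 0.3×(255−76) = 76 + 53.7 = 129.7 → 130
  → #C1F282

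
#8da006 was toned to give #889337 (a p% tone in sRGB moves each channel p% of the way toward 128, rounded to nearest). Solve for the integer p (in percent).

40%

#8da006 is rgb(141, 160, 6); #889337 is rgb(136, 147, 55).
On the B channel (widest range): 55 ≈ 6 + (p/100)(128 − 6), so p ≈ 100×(55 − 6)/(128 − 6) = 4900/122 = 40.16.
p = 40 reproduces all three channels after rounding.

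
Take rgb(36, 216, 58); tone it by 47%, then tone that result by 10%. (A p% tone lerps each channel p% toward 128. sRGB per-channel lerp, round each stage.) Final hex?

Per channel, c → c + 0.47(128 − c):
  R: 36 + 0.47×(128−36) = 36 + 43.24 = 79.24 → 79
  G: 216 + 0.47×(128−216) = 216 − 41.36 = 174.64 → 175
  B: 58 + 32.9 = 90.9 → 91
After the tone: rgb(79, 175, 91) = #4FAF5B.
A 10% tone moves each channel 10% toward 128:
  R: 79 + 0.1×(128−79) = 79 + 4.9 = 83.9 → 84
  G: 175 + 0.1×(128−175) = 175 − 4.7 = 170.3 → 170
  B: 91 + 3.7 = 94.7 → 95
rgb(84, 170, 95) = #54AA5F.

#54AA5F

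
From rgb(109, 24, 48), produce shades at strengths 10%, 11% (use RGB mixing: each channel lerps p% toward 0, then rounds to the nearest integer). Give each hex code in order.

10%: (109 − 10.9 = 98.1→98, 24 − 2.4 = 21.6→22, 48 − 4.8 = 43.2→43) → #62162b
11%: (109 − 11.99 = 97.01→97, 24 − 2.64 = 21.36→21, 48 − 5.28 = 42.72→43) → #61152b

#62162b, #61152b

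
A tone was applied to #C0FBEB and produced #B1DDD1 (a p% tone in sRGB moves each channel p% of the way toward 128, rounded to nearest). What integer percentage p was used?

#C0FBEB is rgb(192, 251, 235); #B1DDD1 is rgb(177, 221, 209).
On the G channel (widest range): 221 ≈ 251 + (p/100)(128 − 251), so p ≈ 100×(221 − 251)/(128 − 251) = -3000/-123 = 24.39.
p = 24 reproduces all three channels after rounding.

24%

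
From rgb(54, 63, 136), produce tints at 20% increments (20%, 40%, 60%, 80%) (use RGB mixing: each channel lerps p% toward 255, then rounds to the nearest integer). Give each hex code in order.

#5e65a0, #868cb8, #afb2cf, #d7d9e7

20%: (54 + 40.2 = 94.2→94, 63 + 38.4 = 101.4→101, 136 + 23.8 = 159.8→160) → #5e65a0
40%: (54 + 80.4 = 134.4→134, 63 + 76.8 = 139.8→140, 136 + 47.6 = 183.6→184) → #868cb8
60%: (54 + 120.6 = 174.6→175, 63 + 115.2 = 178.2→178, 136 + 71.4 = 207.4→207) → #afb2cf
80%: (54 + 160.8 = 214.8→215, 63 + 153.6 = 216.6→217, 136 + 95.2 = 231.2→231) → #d7d9e7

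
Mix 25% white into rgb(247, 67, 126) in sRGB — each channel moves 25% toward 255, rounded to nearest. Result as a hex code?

Per channel, c → c + 0.25(255 − c):
  R: 247 + 2 = 249 → 249
  G: 67 + 47 = 114 → 114
  B: 126 + 32.25 = 158.25 → 158
rgb(249, 114, 158) = #F9729E.

#F9729E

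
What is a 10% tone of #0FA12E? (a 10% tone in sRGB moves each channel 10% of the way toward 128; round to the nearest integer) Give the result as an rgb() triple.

#0FA12E is rgb(15, 161, 46).
Per channel, c → c + 0.1(128 − c):
  R: 15 + 11.3 = 26.3 → 26
  G: 161 − 3.3 = 157.7 → 158
  B: 46 + 8.2 = 54.2 → 54

rgb(26, 158, 54)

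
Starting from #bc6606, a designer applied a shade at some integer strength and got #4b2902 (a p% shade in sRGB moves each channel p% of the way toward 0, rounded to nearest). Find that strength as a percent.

#bc6606 is rgb(188, 102, 6); #4b2902 is rgb(75, 41, 2).
On the R channel (widest range): 75 ≈ 188 + (p/100)(0 − 188), so p ≈ 100×(75 − 188)/(0 − 188) = -11300/-188 = 60.11.
p = 60 reproduces all three channels after rounding.

60%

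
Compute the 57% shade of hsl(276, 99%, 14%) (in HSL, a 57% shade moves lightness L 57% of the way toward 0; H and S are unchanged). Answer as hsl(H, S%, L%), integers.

L moves 57% from 14 toward 0: 14 − 7.98 = 6.02 → 6.
H and S are unchanged.

hsl(276, 99%, 6%)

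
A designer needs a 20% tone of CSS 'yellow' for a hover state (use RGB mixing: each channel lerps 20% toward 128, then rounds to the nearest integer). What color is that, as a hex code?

CSS yellow is rgb(255, 255, 0).
Per channel, c → c + 0.2(128 − c):
  R: 255 − 25.4 = 229.6 → 230
  G: 255 + 0.2×(128−255) = 255 − 25.4 = 229.6 → 230
  B: 0 + 25.6 = 25.6 → 26
rgb(230, 230, 26) = #E6E61A.

#E6E61A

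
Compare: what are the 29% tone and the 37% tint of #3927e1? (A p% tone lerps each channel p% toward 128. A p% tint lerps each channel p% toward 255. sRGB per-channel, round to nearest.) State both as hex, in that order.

#3927e1 is rgb(57, 39, 225).
29% tone:
  R: 57 + 0.29×(128−57) = 57 + 20.59 = 77.59 → 78
  G: 39 + 25.81 = 64.81 → 65
  B: 225 − 28.13 = 196.87 → 197
  → #4e41c5
37% tint:
  R: 57 + 0.37×(255−57) = 57 + 73.26 = 130.26 → 130
  G: 39 + 0.37×(255−39) = 39 + 79.92 = 118.92 → 119
  B: 225 + 0.37×(255−225) = 225 + 11.1 = 236.1 → 236
  → #8277ec

#4e41c5, #8277ec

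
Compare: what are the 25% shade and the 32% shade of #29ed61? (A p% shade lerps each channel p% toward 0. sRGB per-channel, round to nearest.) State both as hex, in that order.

#1fb249, #1ca142

#29ed61 is rgb(41, 237, 97).
25% shade:
  R: 41 − 10.25 = 30.75 → 31
  G: 237 − 59.25 = 177.75 → 178
  B: 97 + 0.25×(0−97) = 97 − 24.25 = 72.75 → 73
  → #1fb249
32% shade:
  R: 41 + 0.32×(0−41) = 41 − 13.12 = 27.88 → 28
  G: 237 − 75.84 = 161.16 → 161
  B: 97 − 31.04 = 65.96 → 66
  → #1ca142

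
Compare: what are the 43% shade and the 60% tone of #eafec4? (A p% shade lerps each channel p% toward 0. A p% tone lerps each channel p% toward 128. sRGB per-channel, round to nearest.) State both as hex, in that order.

#eafec4 is rgb(234, 254, 196).
43% shade:
  R: 234 + 0.43×(0−234) = 234 − 100.62 = 133.38 → 133
  G: 254 − 109.22 = 144.78 → 145
  B: 196 + 0.43×(0−196) = 196 − 84.28 = 111.72 → 112
  → #859170
60% tone:
  R: 234 − 63.6 = 170.4 → 170
  G: 254 + 0.6×(128−254) = 254 − 75.6 = 178.4 → 178
  B: 196 − 40.8 = 155.2 → 155
  → #aab29b

#859170, #aab29b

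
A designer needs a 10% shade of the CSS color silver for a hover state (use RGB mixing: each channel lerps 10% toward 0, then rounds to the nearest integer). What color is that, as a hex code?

CSS silver is rgb(192, 192, 192).
Lerp each channel 10% toward 0:
  R: 192 − 19.2 = 172.8 → 173
  G: 192 − 19.2 = 172.8 → 173
  B: 192 + 0.1×(0−192) = 192 − 19.2 = 172.8 → 173
rgb(173, 173, 173) = #adadad.

#adadad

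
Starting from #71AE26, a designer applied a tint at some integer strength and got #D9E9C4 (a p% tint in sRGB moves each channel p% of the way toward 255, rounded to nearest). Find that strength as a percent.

73%

#71AE26 is rgb(113, 174, 38); #D9E9C4 is rgb(217, 233, 196).
On the B channel (widest range): 196 ≈ 38 + (p/100)(255 − 38), so p ≈ 100×(196 − 38)/(255 − 38) = 15800/217 = 72.81.
p = 73 reproduces all three channels after rounding.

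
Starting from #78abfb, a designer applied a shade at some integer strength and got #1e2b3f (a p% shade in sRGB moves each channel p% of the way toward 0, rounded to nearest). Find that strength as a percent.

75%

#78abfb is rgb(120, 171, 251); #1e2b3f is rgb(30, 43, 63).
On the B channel (widest range): 63 ≈ 251 + (p/100)(0 − 251), so p ≈ 100×(63 − 251)/(0 − 251) = -18800/-251 = 74.90.
p = 75 reproduces all three channels after rounding.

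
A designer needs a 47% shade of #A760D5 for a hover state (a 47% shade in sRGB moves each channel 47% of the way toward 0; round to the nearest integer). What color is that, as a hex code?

#A760D5 is rgb(167, 96, 213).
Lerp each channel 47% toward 0:
  R: 167 − 78.49 = 88.51 → 89
  G: 96 + 0.47×(0−96) = 96 − 45.12 = 50.88 → 51
  B: 213 + 0.47×(0−213) = 213 − 100.11 = 112.89 → 113
rgb(89, 51, 113) = #593371.

#593371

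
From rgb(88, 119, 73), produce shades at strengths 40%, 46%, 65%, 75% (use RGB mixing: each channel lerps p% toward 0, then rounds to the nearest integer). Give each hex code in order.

#35472c, #304027, #1f2a1a, #161e12

40%: (88 − 35.2 = 52.8→53, 119 − 47.6 = 71.4→71, 73 − 29.2 = 43.8→44) → #35472c
46%: (88 − 40.48 = 47.52→48, 119 − 54.74 = 64.26→64, 73 − 33.58 = 39.42→39) → #304027
65%: (88 − 57.2 = 30.8→31, 119 − 77.35 = 41.65→42, 73 − 47.45 = 25.55→26) → #1f2a1a
75%: (88 − 66 = 22→22, 119 − 89.25 = 29.75→30, 73 − 54.75 = 18.25→18) → #161e12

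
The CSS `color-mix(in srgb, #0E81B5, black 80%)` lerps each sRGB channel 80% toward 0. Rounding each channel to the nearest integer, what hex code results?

#031A24

#0E81B5 is rgb(14, 129, 181).
Per channel, c → c + 0.8(0 − c):
  R: 14 − 11.2 = 2.8 → 3
  G: 129 + 0.8×(0−129) = 129 − 103.2 = 25.8 → 26
  B: 181 + 0.8×(0−181) = 181 − 144.8 = 36.2 → 36
rgb(3, 26, 36) = #031A24.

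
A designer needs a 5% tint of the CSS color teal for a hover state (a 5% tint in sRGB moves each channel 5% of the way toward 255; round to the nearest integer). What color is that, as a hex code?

CSS teal is rgb(0, 128, 128).
Per channel, c → c + 0.05(255 − c):
  R: 0 + 0.05×(255−0) = 0 + 12.75 = 12.75 → 13
  G: 128 + 0.05×(255−128) = 128 + 6.35 = 134.35 → 134
  B: 128 + 0.05×(255−128) = 128 + 6.35 = 134.35 → 134
rgb(13, 134, 134) = #0d8686.

#0d8686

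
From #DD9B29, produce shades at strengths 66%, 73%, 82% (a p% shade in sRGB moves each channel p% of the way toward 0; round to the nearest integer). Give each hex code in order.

#DD9B29 is rgb(221, 155, 41).
66%: (221 − 145.86 = 75.14→75, 155 − 102.3 = 52.7→53, 41 − 27.06 = 13.94→14) → #4B350E
73%: (221 − 161.33 = 59.67→60, 155 − 113.15 = 41.85→42, 41 − 29.93 = 11.07→11) → #3C2A0B
82%: (221 − 181.22 = 39.78→40, 155 − 127.1 = 27.9→28, 41 − 33.62 = 7.38→7) → #281C07

#4B350E, #3C2A0B, #281C07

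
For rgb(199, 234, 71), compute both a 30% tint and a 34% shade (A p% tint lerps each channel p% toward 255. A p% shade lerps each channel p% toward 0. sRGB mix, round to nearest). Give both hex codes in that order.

30% tint:
  R: 199 + 0.3×(255−199) = 199 + 16.8 = 215.8 → 216
  G: 234 + 0.3×(255−234) = 234 + 6.3 = 240.3 → 240
  B: 71 + 0.3×(255−71) = 71 + 55.2 = 126.2 → 126
  → #D8F07E
34% shade:
  R: 199 + 0.34×(0−199) = 199 − 67.66 = 131.34 → 131
  G: 234 + 0.34×(0−234) = 234 − 79.56 = 154.44 → 154
  B: 71 + 0.34×(0−71) = 71 − 24.14 = 46.86 → 47
  → #839A2F

#D8F07E, #839A2F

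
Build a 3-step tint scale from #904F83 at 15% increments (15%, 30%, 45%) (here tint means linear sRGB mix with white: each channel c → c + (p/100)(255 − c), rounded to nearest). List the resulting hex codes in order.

#A16996, #B184A8, #C29EBB

#904F83 is rgb(144, 79, 131).
15%: (144 + 16.65 = 160.65→161, 79 + 26.4 = 105.4→105, 131 + 18.6 = 149.6→150) → #A16996
30%: (144 + 33.3 = 177.3→177, 79 + 52.8 = 131.8→132, 131 + 37.2 = 168.2→168) → #B184A8
45%: (144 + 49.95 = 193.95→194, 79 + 79.2 = 158.2→158, 131 + 55.8 = 186.8→187) → #C29EBB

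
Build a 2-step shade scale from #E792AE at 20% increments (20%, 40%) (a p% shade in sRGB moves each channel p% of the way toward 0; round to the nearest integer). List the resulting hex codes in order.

#E792AE is rgb(231, 146, 174).
20%: (231 − 46.2 = 184.8→185, 146 − 29.2 = 116.8→117, 174 − 34.8 = 139.2→139) → #B9758B
40%: (231 − 92.4 = 138.6→139, 146 − 58.4 = 87.6→88, 174 − 69.6 = 104.4→104) → #8B5868

#B9758B, #8B5868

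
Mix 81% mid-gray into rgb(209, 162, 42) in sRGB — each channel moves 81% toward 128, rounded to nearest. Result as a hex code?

An 81% tone moves each channel 81% toward 128:
  R: 209 + 0.81×(128−209) = 209 − 65.61 = 143.39 → 143
  G: 162 + 0.81×(128−162) = 162 − 27.54 = 134.46 → 134
  B: 42 + 0.81×(128−42) = 42 + 69.66 = 111.66 → 112
rgb(143, 134, 112) = #8F8670.

#8F8670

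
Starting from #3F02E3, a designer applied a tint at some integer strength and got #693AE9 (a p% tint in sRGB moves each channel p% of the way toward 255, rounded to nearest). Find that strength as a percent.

#3F02E3 is rgb(63, 2, 227); #693AE9 is rgb(105, 58, 233).
On the G channel (widest range): 58 ≈ 2 + (p/100)(255 − 2), so p ≈ 100×(58 − 2)/(255 − 2) = 5600/253 = 22.13.
p = 22 reproduces all three channels after rounding.

22%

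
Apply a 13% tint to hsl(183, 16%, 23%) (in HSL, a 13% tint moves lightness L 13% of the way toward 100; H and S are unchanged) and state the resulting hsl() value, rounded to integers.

L moves 13% from 23 toward 100: 23 + 10.01 = 33.01 → 33.
H and S are unchanged.

hsl(183, 16%, 33%)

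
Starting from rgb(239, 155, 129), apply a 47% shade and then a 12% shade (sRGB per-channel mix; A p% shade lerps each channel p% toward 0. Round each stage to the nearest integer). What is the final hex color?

#70483C

A 47% shade moves each channel 47% toward 0:
  R: 239 − 112.33 = 126.67 → 127
  G: 155 − 72.85 = 82.15 → 82
  B: 129 − 60.63 = 68.37 → 68
After the shade: rgb(127, 82, 68) = #7F5244.
A 12% shade moves each channel 12% toward 0:
  R: 127 − 15.24 = 111.76 → 112
  G: 82 + 0.12×(0−82) = 82 − 9.84 = 72.16 → 72
  B: 68 − 8.16 = 59.84 → 60
rgb(112, 72, 60) = #70483C.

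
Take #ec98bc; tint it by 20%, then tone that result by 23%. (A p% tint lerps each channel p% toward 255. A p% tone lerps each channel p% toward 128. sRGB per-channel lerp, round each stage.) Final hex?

#d6a3b8

#ec98bc is rgb(236, 152, 188).
Per channel, c → c + 0.2(255 − c):
  R: 236 + 0.2×(255−236) = 236 + 3.8 = 239.8 → 240
  G: 152 + 0.2×(255−152) = 152 + 20.6 = 172.6 → 173
  B: 188 + 0.2×(255−188) = 188 + 13.4 = 201.4 → 201
After the tint: rgb(240, 173, 201) = #f0adc9.
Lerp each channel 23% toward 128:
  R: 240 + 0.23×(128−240) = 240 − 25.76 = 214.24 → 214
  G: 173 + 0.23×(128−173) = 173 − 10.35 = 162.65 → 163
  B: 201 + 0.23×(128−201) = 201 − 16.79 = 184.21 → 184
rgb(214, 163, 184) = #d6a3b8.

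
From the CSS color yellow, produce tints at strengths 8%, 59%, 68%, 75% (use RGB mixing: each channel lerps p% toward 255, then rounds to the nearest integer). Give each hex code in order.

#FFFF14, #FFFF96, #FFFFAD, #FFFFBF

CSS yellow is rgb(255, 255, 0).
8%: (255→255, 255→255, 0 + 20.4 = 20.4→20) → #FFFF14
59%: (255→255, 255→255, 0 + 150.45 = 150.45→150) → #FFFF96
68%: (255→255, 255→255, 0 + 173.4 = 173.4→173) → #FFFFAD
75%: (255→255, 255→255, 0 + 191.25 = 191.25→191) → #FFFFBF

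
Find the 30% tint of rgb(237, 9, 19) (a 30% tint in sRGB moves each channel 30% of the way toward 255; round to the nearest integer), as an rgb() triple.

Per channel, c → c + 0.3(255 − c):
  R: 237 + 5.4 = 242.4 → 242
  G: 9 + 0.3×(255−9) = 9 + 73.8 = 82.8 → 83
  B: 19 + 70.8 = 89.8 → 90

rgb(242, 83, 90)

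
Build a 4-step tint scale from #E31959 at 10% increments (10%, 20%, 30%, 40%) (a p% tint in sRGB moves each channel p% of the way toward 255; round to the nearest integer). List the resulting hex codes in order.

#E6306A, #E9477A, #EB5E8B, #EE759B

#E31959 is rgb(227, 25, 89).
10%: (227 + 2.8 = 229.8→230, 25 + 23 = 48→48, 89 + 16.6 = 105.6→106) → #E6306A
20%: (227 + 5.6 = 232.6→233, 25 + 46 = 71→71, 89 + 33.2 = 122.2→122) → #E9477A
30%: (227 + 8.4 = 235.4→235, 25 + 69 = 94→94, 89 + 49.8 = 138.8→139) → #EB5E8B
40%: (227 + 11.2 = 238.2→238, 25 + 92 = 117→117, 89 + 66.4 = 155.4→155) → #EE759B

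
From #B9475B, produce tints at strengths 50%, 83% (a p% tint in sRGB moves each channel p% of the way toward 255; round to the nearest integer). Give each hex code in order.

#DCA3AD, #F3E0E3

#B9475B is rgb(185, 71, 91).
50%: (185 + 35 = 220→220, 71 + 92 = 163→163, 91 + 82 = 173→173) → #DCA3AD
83%: (185 + 58.1 = 243.1→243, 71 + 152.72 = 223.72→224, 91 + 136.12 = 227.12→227) → #F3E0E3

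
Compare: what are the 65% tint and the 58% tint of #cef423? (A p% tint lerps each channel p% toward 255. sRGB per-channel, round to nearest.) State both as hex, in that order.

#eefbb2, #eafaa3

#cef423 is rgb(206, 244, 35).
65% tint:
  R: 206 + 31.85 = 237.85 → 238
  G: 244 + 0.65×(255−244) = 244 + 7.15 = 251.15 → 251
  B: 35 + 143 = 178 → 178
  → #eefbb2
58% tint:
  R: 206 + 0.58×(255−206) = 206 + 28.42 = 234.42 → 234
  G: 244 + 0.58×(255−244) = 244 + 6.38 = 250.38 → 250
  B: 35 + 0.58×(255−35) = 35 + 127.6 = 162.6 → 163
  → #eafaa3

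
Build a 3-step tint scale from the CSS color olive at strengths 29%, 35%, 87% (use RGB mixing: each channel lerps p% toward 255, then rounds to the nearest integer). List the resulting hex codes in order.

CSS olive is rgb(128, 128, 0).
29%: (128 + 36.83 = 164.83→165, 128 + 36.83 = 164.83→165, 0 + 73.95 = 73.95→74) → #a5a54a
35%: (128 + 44.45 = 172.45→172, 128 + 44.45 = 172.45→172, 0 + 89.25 = 89.25→89) → #acac59
87%: (128 + 110.49 = 238.49→238, 128 + 110.49 = 238.49→238, 0 + 221.85 = 221.85→222) → #eeeede

#a5a54a, #acac59, #eeeede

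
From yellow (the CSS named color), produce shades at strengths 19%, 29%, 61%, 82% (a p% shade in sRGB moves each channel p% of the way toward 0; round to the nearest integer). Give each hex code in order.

#cfcf00, #b5b500, #636300, #2e2e00

CSS yellow is rgb(255, 255, 0).
19%: (255 − 48.45 = 206.55→207, 255 − 48.45 = 206.55→207, 0→0) → #cfcf00
29%: (255 − 73.95 = 181.05→181, 255 − 73.95 = 181.05→181, 0→0) → #b5b500
61%: (255 − 155.55 = 99.45→99, 255 − 155.55 = 99.45→99, 0→0) → #636300
82%: (255 − 209.1 = 45.9→46, 255 − 209.1 = 45.9→46, 0→0) → #2e2e00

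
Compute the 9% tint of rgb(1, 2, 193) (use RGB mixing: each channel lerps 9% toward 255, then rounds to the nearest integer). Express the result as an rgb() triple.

rgb(24, 25, 199)

Lerp each channel 9% toward 255:
  R: 1 + 0.09×(255−1) = 1 + 22.86 = 23.86 → 24
  G: 2 + 0.09×(255−2) = 2 + 22.77 = 24.77 → 25
  B: 193 + 5.58 = 198.58 → 199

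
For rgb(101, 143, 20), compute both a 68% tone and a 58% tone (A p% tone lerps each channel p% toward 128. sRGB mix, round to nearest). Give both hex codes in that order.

68% tone:
  R: 101 + 18.36 = 119.36 → 119
  G: 143 − 10.2 = 132.8 → 133
  B: 20 + 0.68×(128−20) = 20 + 73.44 = 93.44 → 93
  → #77855D
58% tone:
  R: 101 + 0.58×(128−101) = 101 + 15.66 = 116.66 → 117
  G: 143 − 8.7 = 134.3 → 134
  B: 20 + 0.58×(128−20) = 20 + 62.64 = 82.64 → 83
  → #758653

#77855D, #758653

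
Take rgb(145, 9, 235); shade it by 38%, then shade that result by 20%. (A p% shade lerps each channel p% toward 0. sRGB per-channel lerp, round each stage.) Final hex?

A 38% shade moves each channel 38% toward 0:
  R: 145 − 55.1 = 89.9 → 90
  G: 9 + 0.38×(0−9) = 9 − 3.42 = 5.58 → 6
  B: 235 + 0.38×(0−235) = 235 − 89.3 = 145.7 → 146
After the shade: rgb(90, 6, 146) = #5a0692.
Lerp each channel 20% toward 0:
  R: 90 + 0.2×(0−90) = 90 − 18 = 72 → 72
  G: 6 + 0.2×(0−6) = 6 − 1.2 = 4.8 → 5
  B: 146 + 0.2×(0−146) = 146 − 29.2 = 116.8 → 117
rgb(72, 5, 117) = #480575.

#480575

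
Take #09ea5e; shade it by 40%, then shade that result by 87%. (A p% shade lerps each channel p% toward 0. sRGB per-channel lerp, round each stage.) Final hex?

#09ea5e is rgb(9, 234, 94).
Lerp each channel 40% toward 0:
  R: 9 − 3.6 = 5.4 → 5
  G: 234 + 0.4×(0−234) = 234 − 93.6 = 140.4 → 140
  B: 94 − 37.6 = 56.4 → 56
After the shade: rgb(5, 140, 56) = #058c38.
Lerp each channel 87% toward 0:
  R: 5 + 0.87×(0−5) = 5 − 4.35 = 0.65 → 1
  G: 140 + 0.87×(0−140) = 140 − 121.8 = 18.2 → 18
  B: 56 − 48.72 = 7.28 → 7
rgb(1, 18, 7) = #011207.

#011207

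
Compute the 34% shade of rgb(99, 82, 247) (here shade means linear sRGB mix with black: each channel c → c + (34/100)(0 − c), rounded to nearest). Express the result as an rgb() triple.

A 34% shade moves each channel 34% toward 0:
  R: 99 + 0.34×(0−99) = 99 − 33.66 = 65.34 → 65
  G: 82 + 0.34×(0−82) = 82 − 27.88 = 54.12 → 54
  B: 247 − 83.98 = 163.02 → 163

rgb(65, 54, 163)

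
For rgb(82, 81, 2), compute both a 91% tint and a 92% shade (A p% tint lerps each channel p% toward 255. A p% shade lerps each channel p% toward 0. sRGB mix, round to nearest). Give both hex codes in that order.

91% tint:
  R: 82 + 0.91×(255−82) = 82 + 157.43 = 239.43 → 239
  G: 81 + 158.34 = 239.34 → 239
  B: 2 + 0.91×(255−2) = 2 + 230.23 = 232.23 → 232
  → #efefe8
92% shade:
  R: 82 + 0.92×(0−82) = 82 − 75.44 = 6.56 → 7
  G: 81 − 74.52 = 6.48 → 6
  B: 2 − 1.84 = 0.16 → 0
  → #070600

#efefe8, #070600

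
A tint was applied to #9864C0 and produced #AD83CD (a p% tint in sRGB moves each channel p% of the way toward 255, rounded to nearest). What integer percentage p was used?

20%

#9864C0 is rgb(152, 100, 192); #AD83CD is rgb(173, 131, 205).
On the G channel (widest range): 131 ≈ 100 + (p/100)(255 − 100), so p ≈ 100×(131 − 100)/(255 − 100) = 3100/155 = 20.00.
p = 20 reproduces all three channels after rounding.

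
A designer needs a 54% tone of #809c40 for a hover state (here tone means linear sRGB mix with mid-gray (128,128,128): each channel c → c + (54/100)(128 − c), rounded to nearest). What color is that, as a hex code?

#808d63

#809c40 is rgb(128, 156, 64).
A 54% tone moves each channel 54% toward 128:
  R: 128 + 0.54×(128−128) = 128 + 0 = 128 → 128
  G: 156 − 15.12 = 140.88 → 141
  B: 64 + 34.56 = 98.56 → 99
rgb(128, 141, 99) = #808d63.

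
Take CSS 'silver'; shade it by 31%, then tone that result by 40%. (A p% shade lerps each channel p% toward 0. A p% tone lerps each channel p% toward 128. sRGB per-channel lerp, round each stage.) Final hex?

#828282

CSS silver is rgb(192, 192, 192).
Lerp each channel 31% toward 0:
  R: 192 + 0.31×(0−192) = 192 − 59.52 = 132.48 → 132
  G: 192 − 59.52 = 132.48 → 132
  B: 192 + 0.31×(0−192) = 192 − 59.52 = 132.48 → 132
After the shade: rgb(132, 132, 132) = #848484.
Per channel, c → c + 0.4(128 − c):
  R: 132 + 0.4×(128−132) = 132 − 1.6 = 130.4 → 130
  G: 132 − 1.6 = 130.4 → 130
  B: 132 − 1.6 = 130.4 → 130
rgb(130, 130, 130) = #828282.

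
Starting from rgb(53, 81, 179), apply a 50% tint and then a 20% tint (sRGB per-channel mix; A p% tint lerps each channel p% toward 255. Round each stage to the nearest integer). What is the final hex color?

Lerp each channel 50% toward 255:
  R: 53 + 0.5×(255−53) = 53 + 101 = 154 → 154
  G: 81 + 0.5×(255−81) = 81 + 87 = 168 → 168
  B: 179 + 38 = 217 → 217
After the tint: rgb(154, 168, 217) = #9aa8d9.
Per channel, c → c + 0.2(255 − c):
  R: 154 + 20.2 = 174.2 → 174
  G: 168 + 17.4 = 185.4 → 185
  B: 217 + 7.6 = 224.6 → 225
rgb(174, 185, 225) = #aeb9e1.

#aeb9e1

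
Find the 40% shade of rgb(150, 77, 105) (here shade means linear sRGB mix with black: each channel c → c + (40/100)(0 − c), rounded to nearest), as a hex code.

Per channel, c → c + 0.4(0 − c):
  R: 150 + 0.4×(0−150) = 150 − 60 = 90 → 90
  G: 77 − 30.8 = 46.2 → 46
  B: 105 + 0.4×(0−105) = 105 − 42 = 63 → 63
rgb(90, 46, 63) = #5a2e3f.

#5a2e3f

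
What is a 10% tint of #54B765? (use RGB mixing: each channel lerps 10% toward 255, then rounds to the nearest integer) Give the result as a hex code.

#54B765 is rgb(84, 183, 101).
Per channel, c → c + 0.1(255 − c):
  R: 84 + 17.1 = 101.1 → 101
  G: 183 + 0.1×(255−183) = 183 + 7.2 = 190.2 → 190
  B: 101 + 0.1×(255−101) = 101 + 15.4 = 116.4 → 116
rgb(101, 190, 116) = #65BE74.

#65BE74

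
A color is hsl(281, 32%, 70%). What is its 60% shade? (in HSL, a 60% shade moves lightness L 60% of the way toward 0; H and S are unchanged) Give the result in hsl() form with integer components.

hsl(281, 32%, 28%)

L moves 60% from 70 toward 0: 70 − 42 = 28 → 28.
H and S are unchanged.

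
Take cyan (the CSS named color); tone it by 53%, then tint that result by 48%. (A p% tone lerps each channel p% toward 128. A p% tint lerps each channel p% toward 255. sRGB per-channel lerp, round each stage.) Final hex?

CSS cyan is rgb(0, 255, 255).
Per channel, c → c + 0.53(128 − c):
  R: 0 + 67.84 = 67.84 → 68
  G: 255 + 0.53×(128−255) = 255 − 67.31 = 187.69 → 188
  B: 255 + 0.53×(128−255) = 255 − 67.31 = 187.69 → 188
After the tone: rgb(68, 188, 188) = #44bcbc.
Lerp each channel 48% toward 255:
  R: 68 + 0.48×(255−68) = 68 + 89.76 = 157.76 → 158
  G: 188 + 0.48×(255−188) = 188 + 32.16 = 220.16 → 220
  B: 188 + 32.16 = 220.16 → 220
rgb(158, 220, 220) = #9edcdc.

#9edcdc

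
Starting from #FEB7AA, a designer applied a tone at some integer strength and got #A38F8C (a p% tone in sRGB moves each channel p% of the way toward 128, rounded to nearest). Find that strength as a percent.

#FEB7AA is rgb(254, 183, 170); #A38F8C is rgb(163, 143, 140).
On the R channel (widest range): 163 ≈ 254 + (p/100)(128 − 254), so p ≈ 100×(163 − 254)/(128 − 254) = -9100/-126 = 72.22.
p = 72 reproduces all three channels after rounding.

72%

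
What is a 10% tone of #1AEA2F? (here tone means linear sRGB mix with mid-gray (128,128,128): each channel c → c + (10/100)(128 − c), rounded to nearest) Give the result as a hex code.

#1AEA2F is rgb(26, 234, 47).
Lerp each channel 10% toward 128:
  R: 26 + 10.2 = 36.2 → 36
  G: 234 − 10.6 = 223.4 → 223
  B: 47 + 0.1×(128−47) = 47 + 8.1 = 55.1 → 55
rgb(36, 223, 55) = #24DF37.

#24DF37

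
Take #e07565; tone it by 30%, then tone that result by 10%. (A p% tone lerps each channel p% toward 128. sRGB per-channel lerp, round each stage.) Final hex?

#bc796f

#e07565 is rgb(224, 117, 101).
Per channel, c → c + 0.3(128 − c):
  R: 224 − 28.8 = 195.2 → 195
  G: 117 + 0.3×(128−117) = 117 + 3.3 = 120.3 → 120
  B: 101 + 0.3×(128−101) = 101 + 8.1 = 109.1 → 109
After the tone: rgb(195, 120, 109) = #c3786d.
Lerp each channel 10% toward 128:
  R: 195 − 6.7 = 188.3 → 188
  G: 120 + 0.1×(128−120) = 120 + 0.8 = 120.8 → 121
  B: 109 + 1.9 = 110.9 → 111
rgb(188, 121, 111) = #bc796f.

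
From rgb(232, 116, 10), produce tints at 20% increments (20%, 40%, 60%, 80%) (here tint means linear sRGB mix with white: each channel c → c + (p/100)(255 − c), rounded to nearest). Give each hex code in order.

#ED903B, #F1AC6C, #F6C79D, #FAE3CE

20%: (232 + 4.6 = 236.6→237, 116 + 27.8 = 143.8→144, 10 + 49 = 59→59) → #ED903B
40%: (232 + 9.2 = 241.2→241, 116 + 55.6 = 171.6→172, 10 + 98 = 108→108) → #F1AC6C
60%: (232 + 13.8 = 245.8→246, 116 + 83.4 = 199.4→199, 10 + 147 = 157→157) → #F6C79D
80%: (232 + 18.4 = 250.4→250, 116 + 111.2 = 227.2→227, 10 + 196 = 206→206) → #FAE3CE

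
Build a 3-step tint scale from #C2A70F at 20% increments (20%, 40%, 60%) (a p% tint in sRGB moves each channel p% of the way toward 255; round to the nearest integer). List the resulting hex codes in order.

#C2A70F is rgb(194, 167, 15).
20%: (194 + 12.2 = 206.2→206, 167 + 17.6 = 184.6→185, 15 + 48 = 63→63) → #CEB93F
40%: (194 + 24.4 = 218.4→218, 167 + 35.2 = 202.2→202, 15 + 96 = 111→111) → #DACA6F
60%: (194 + 36.6 = 230.6→231, 167 + 52.8 = 219.8→220, 15 + 144 = 159→159) → #E7DC9F

#CEB93F, #DACA6F, #E7DC9F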